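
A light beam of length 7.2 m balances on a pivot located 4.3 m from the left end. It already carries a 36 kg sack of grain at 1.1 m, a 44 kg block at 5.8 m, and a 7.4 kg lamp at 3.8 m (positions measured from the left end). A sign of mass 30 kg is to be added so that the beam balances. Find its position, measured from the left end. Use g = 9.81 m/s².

x ≈ 6.06 m from the left end

Taking torques about the pivot (at 4.3 m from the left end):
Sack of grain: 36 × 9.81 = 353.2 N down at 1.1 m → arm 3.2 m, τ = 353.2 × 3.2 = 1130 N·m counterclockwise.
Block: 44 × 9.81 = 431.6 N down at 5.8 m → arm 1.5 m, τ = 431.6 × 1.5 = 647.4 N·m clockwise.
Lamp: 7.4 × 9.81 = 72.59 N down at 3.8 m → arm 0.5 m, τ = 72.59 × 0.5 = 36.3 N·m counterclockwise.
Net moment of existing loads = 518.9 N·m counterclockwise.
The sign weighs 30 × 9.81 = 294.3 N and must supply an equal clockwise moment, so its lever arm about the pivot is 518.9 / 294.3 = 1.76 m.
That puts it at 4.3 + 1.76 = 6.06 m from the left end.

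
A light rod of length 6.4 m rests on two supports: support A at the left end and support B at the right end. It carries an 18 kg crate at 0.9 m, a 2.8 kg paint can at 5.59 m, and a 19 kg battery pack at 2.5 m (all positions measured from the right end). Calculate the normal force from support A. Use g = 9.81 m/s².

Choose support B as the axis so its reaction then has zero moment arm.
Crate: 18 × 9.81 = 176.6 N down at 0.9 m → arm 0.9 m, τ = 176.6 × 0.9 = 158.9 N·m counterclockwise.
Paint can: 2.8 × 9.81 = 27.47 N down at 5.59 m → arm 5.59 m, τ = 27.47 × 5.59 = 153.6 N·m counterclockwise.
Battery pack: 19 × 9.81 = 186.4 N down at 2.5 m → arm 2.5 m, τ = 186.4 × 2.5 = 466 N·m counterclockwise.
Net load moment about support B = 778.5 N·m counterclockwise.
Reaction R at support A is upward at 6.4 m, arm 6.4 m → moment R × 6.4 clockwise.
Setting net torque to zero: R × 6.4 = 778.5 → R = 122 N.

R_A ≈ 122 N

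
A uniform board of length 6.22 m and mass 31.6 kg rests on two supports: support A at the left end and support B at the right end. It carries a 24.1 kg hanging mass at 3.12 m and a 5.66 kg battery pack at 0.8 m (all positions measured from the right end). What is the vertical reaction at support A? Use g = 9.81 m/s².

Choose support B as the axis so its reaction then has zero moment arm.
Beam weight: 31.6 × 9.81 = 310 N down at 3.11 m → arm 3.11 m, τ = 310 × 3.11 = 964.1 N·m counterclockwise.
Hanging mass: 24.1 × 9.81 = 236.4 N down at 3.12 m → arm 3.12 m, τ = 236.4 × 3.12 = 737.6 N·m counterclockwise.
Battery pack: 5.66 × 9.81 = 55.52 N down at 0.8 m → arm 0.8 m, τ = 55.52 × 0.8 = 44.42 N·m counterclockwise.
Net load moment about support B = 1746 N·m counterclockwise.
Reaction R at support A is upward at 6.22 m, arm 6.22 m → moment R × 6.22 clockwise.
Στ = 0 ⇒ R × 6.22 = 1746 ⇒ R = 281 N.

R_A ≈ 281 N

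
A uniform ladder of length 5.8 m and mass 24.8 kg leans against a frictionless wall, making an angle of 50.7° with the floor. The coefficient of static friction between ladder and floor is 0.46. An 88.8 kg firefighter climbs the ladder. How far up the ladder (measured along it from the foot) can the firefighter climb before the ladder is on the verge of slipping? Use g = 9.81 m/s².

Taking torques about the foot of the ladder:
Ladder weight 24.8×9.81 = 243.3 N acts at 2.9 m along the ladder; its horizontal arm is 2.9·cos50.7° = 1.837 m → τ = 446.9 N·m clockwise.
Firefighter weight 88.8×9.81 = 871.1 N at distance d → arm d·cos50.7° → τ = 871.1·d·0.6334 clockwise.
Wall normal N at the top has arm L sinθ = 4.488 m counterclockwise, so Στ = 0 gives N·4.488 = 446.9 + 551.8·d.
ΣFy = 0 ⇒ N_floor = 1114 N, so the maximum friction is μ_s·N_floor = 0.46×1114 = 512.4 N. ΣFx = 0 ⇒ N_wall = f, so at the slipping point N = 512.4 N.
Substituting: 512.4×4.488 = 446.9 + 551.8·d ⇒ d = (2300 − 446.9) / 551.8 = 3.36 m.

d ≈ 3.36 m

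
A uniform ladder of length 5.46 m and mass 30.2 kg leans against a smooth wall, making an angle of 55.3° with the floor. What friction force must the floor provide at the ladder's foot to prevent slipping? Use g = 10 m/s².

f ≈ 105 N

Taking torques about the foot of the ladder:
Ladder weight 30.2×10 = 302 N acts at 2.73 m along the ladder; its horizontal arm is 2.73·cos55.3° = 1.554 m → τ = 469.3 N·m clockwise.
Wall normal N acts horizontally at the top; its moment arm is the height L sinθ = 5.46·sin55.3° = 4.489 m, counterclockwise.
Στ = 0 ⇒ N × 4.489 = 469.3 ⇒ N = 105 N.
ΣFx = 0: friction at the foot balances the wall's push, so f = N_wall = 105 N.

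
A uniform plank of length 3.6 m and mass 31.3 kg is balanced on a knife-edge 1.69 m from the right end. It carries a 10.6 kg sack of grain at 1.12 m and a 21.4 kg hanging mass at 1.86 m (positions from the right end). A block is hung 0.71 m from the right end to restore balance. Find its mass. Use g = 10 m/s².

Choose the knife-edge (at 1.69 m from the right end) as the axis so the support reaction has zero arm there.
Beam weight: 31.3 × 10 = 313 N down at 1.8 m → arm 0.11 m, τ = 313 × 0.11 = 34.43 N·m counterclockwise.
Sack of grain: 10.6 × 10 = 106 N down at 1.12 m → arm 0.57 m, τ = 106 × 0.57 = 60.42 N·m clockwise.
Hanging mass: 21.4 × 10 = 214 N down at 1.86 m → arm 0.17 m, τ = 214 × 0.17 = 36.38 N·m counterclockwise.
Net moment of known loads = 10.39 N·m counterclockwise.
An unknown mass m at 0.71 m has arm 0.98 m; its moment is m·g·0.98 clockwise.
For rotational equilibrium, m × 10 × 0.98 = 10.39, so m = 10.39 / (10 × 0.98) = 1.06 kg.

m ≈ 1.06 kg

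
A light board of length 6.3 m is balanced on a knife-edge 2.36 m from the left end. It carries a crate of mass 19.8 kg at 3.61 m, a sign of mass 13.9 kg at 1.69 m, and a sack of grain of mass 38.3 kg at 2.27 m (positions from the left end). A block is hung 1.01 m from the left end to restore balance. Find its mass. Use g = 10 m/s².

Sum moments about the knife-edge (at 2.36 m from the left end) (the support reaction has zero arm there).
Crate: 19.8 × 10 = 198 N down at 3.61 m → arm 1.25 m, τ = 198 × 1.25 = 247.5 N·m clockwise.
Sign: 13.9 × 10 = 139 N down at 1.69 m → arm 0.67 m, τ = 139 × 0.67 = 93.13 N·m counterclockwise.
Sack of grain: 38.3 × 10 = 383 N down at 2.27 m → arm 0.09 m, τ = 383 × 0.09 = 34.47 N·m counterclockwise.
Net moment of known loads = 119.9 N·m clockwise.
An unknown mass m at 1.01 m has arm 1.35 m; its moment is m·g·1.35 counterclockwise.
For rotational equilibrium, m × 10 × 1.35 = 119.9, so m = 119.9 / (10 × 1.35) = 8.88 kg.

m ≈ 8.88 kg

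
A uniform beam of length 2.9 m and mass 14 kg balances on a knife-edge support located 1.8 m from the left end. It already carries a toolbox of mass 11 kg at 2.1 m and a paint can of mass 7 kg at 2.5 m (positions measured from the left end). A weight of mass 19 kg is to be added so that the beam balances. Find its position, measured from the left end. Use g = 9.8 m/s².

Choose the knife-edge support (at 1.8 m from the left end) as the axis so the support reaction has zero arm there.
Beam weight: 14 × 9.8 = 137.2 N down at 1.45 m → arm 0.35 m, τ = 137.2 × 0.35 = 48.02 N·m counterclockwise.
Toolbox: 11 × 9.8 = 107.8 N down at 2.1 m → arm 0.3 m, τ = 107.8 × 0.3 = 32.34 N·m clockwise.
Paint can: 7 × 9.8 = 68.6 N down at 2.5 m → arm 0.7 m, τ = 68.6 × 0.7 = 48.02 N·m clockwise.
Net moment of existing loads = 32.34 N·m clockwise.
The weight weighs 19 × 9.8 = 186.2 N and must supply an equal counterclockwise moment, so its lever arm about the knife-edge support is 32.34 / 186.2 = 0.174 m.
That puts it at 1.8 − 0.174 = 1.63 m from the left end.

x ≈ 1.63 m from the left end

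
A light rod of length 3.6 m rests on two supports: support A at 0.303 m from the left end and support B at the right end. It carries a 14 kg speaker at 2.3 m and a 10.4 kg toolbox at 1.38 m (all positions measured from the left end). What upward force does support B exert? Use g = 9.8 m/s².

Sum moments about support A (its reaction then has zero moment arm).
Speaker: 14 × 9.8 = 137.2 N down at 2.3 m → arm 1.997 m, τ = 137.2 × 1.997 = 274 N·m clockwise.
Toolbox: 10.4 × 9.8 = 101.9 N down at 1.38 m → arm 1.077 m, τ = 101.9 × 1.077 = 109.7 N·m clockwise.
Net load moment about support A = 383.7 N·m clockwise.
Reaction R at support B is upward at 3.6 m, arm 3.297 m → moment R × 3.297 counterclockwise.
Στ = 0 ⇒ R × 3.297 = 383.7 ⇒ R = 116 N.

R_B ≈ 116 N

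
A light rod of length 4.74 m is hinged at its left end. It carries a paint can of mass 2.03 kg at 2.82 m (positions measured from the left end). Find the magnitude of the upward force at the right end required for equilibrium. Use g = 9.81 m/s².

F ≈ 11.8 N

About the left end:
Paint can: 2.03 × 9.81 = 19.91 N down at 2.82 m → arm 2.82 m, τ = 19.91 × 2.82 = 56.15 N·m clockwise.
Net moment of the loads = 56.15 N·m clockwise.
The upward force F acts at the right end, arm 4.74 m, giving F × 4.74 counterclockwise.
Στ = 0 ⇒ F × 4.74 = 56.15 ⇒ F = 56.15 / 4.74 = 11.8 N.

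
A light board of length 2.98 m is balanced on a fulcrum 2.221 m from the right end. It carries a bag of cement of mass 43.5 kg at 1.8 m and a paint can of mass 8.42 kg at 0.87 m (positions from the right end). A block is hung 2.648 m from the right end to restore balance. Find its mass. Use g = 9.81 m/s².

m ≈ 69.5 kg

Sum moments about the fulcrum (at 2.221 m from the right end) (the support reaction has zero arm there).
Bag of cement: 43.5 × 9.81 = 426.7 N down at 1.8 m → arm 0.421 m, τ = 426.7 × 0.421 = 179.6 N·m clockwise.
Paint can: 8.42 × 9.81 = 82.6 N down at 0.87 m → arm 1.351 m, τ = 82.6 × 1.351 = 111.6 N·m clockwise.
Net moment of known loads = 291.2 N·m clockwise.
An unknown mass m at 2.648 m has arm 0.427 m; its moment is m·g·0.427 counterclockwise.
Στ = 0 ⇒ m × 9.81 × 0.427 = 291.2 ⇒ m = 291.2 / (9.81 × 0.427) = 69.5 kg.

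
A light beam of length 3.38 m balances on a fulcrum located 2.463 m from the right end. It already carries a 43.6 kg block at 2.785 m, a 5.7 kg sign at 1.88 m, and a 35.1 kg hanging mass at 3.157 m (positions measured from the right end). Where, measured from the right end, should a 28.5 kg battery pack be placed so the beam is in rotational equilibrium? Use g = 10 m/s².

Take moments about the fulcrum (at 2.463 m from the right end).
Block: 43.6 × 10 = 436 N down at 2.785 m → arm 0.322 m, τ = 436 × 0.322 = 140.4 N·m counterclockwise.
Sign: 5.7 × 10 = 57 N down at 1.88 m → arm 0.583 m, τ = 57 × 0.583 = 33.23 N·m clockwise.
Hanging mass: 35.1 × 10 = 351 N down at 3.157 m → arm 0.694 m, τ = 351 × 0.694 = 243.6 N·m counterclockwise.
Net moment of existing loads = 350.8 N·m counterclockwise.
The battery pack weighs 28.5 × 10 = 285 N and must supply an equal clockwise moment, so its lever arm about the fulcrum is 350.8 / 285 = 1.23 m.
That puts it at 2.463 − 1.23 = 1.23 m from the right end.

x ≈ 1.23 m from the right end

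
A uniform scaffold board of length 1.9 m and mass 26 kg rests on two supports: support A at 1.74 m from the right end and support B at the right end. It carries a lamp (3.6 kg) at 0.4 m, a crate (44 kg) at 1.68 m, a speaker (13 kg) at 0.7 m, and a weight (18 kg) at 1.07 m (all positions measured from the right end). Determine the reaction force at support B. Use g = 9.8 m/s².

R_B ≈ 302 N

Take moments about support A.
Beam weight: 26 × 9.8 = 254.8 N down at 0.95 m → arm 0.79 m, τ = 254.8 × 0.79 = 201.3 N·m clockwise.
Lamp: 3.6 × 9.8 = 35.28 N down at 0.4 m → arm 1.34 m, τ = 35.28 × 1.34 = 47.28 N·m clockwise.
Crate: 44 × 9.8 = 431.2 N down at 1.68 m → arm 0.06 m, τ = 431.2 × 0.06 = 25.87 N·m clockwise.
Speaker: 13 × 9.8 = 127.4 N down at 0.7 m → arm 1.04 m, τ = 127.4 × 1.04 = 132.5 N·m clockwise.
Weight: 18 × 9.8 = 176.4 N down at 1.07 m → arm 0.67 m, τ = 176.4 × 0.67 = 118.2 N·m clockwise.
Net load moment about support A = 525.1 N·m clockwise.
Reaction R at support B is upward at 0 m, arm 1.74 m → moment R × 1.74 counterclockwise.
Balancing moments: R × 1.74 = 525.1, giving R = 302 N.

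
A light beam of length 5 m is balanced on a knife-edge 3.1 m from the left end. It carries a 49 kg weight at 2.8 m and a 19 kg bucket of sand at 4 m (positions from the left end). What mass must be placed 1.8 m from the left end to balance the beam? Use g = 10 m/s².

About the knife-edge (at 3.1 m from the left end):
Weight: 49 × 10 = 490 N down at 2.8 m → arm 0.3 m, τ = 490 × 0.3 = 147 N·m counterclockwise.
Bucket of sand: 19 × 10 = 190 N down at 4 m → arm 0.9 m, τ = 190 × 0.9 = 171 N·m clockwise.
Net moment of known loads = 24 N·m clockwise.
An unknown mass m at 1.8 m has arm 1.3 m; its moment is m·g·1.3 counterclockwise.
Balancing moments: m × 10 × 1.3 = 24, giving m = 24 / (10 × 1.3) = 1.85 kg.

m ≈ 1.85 kg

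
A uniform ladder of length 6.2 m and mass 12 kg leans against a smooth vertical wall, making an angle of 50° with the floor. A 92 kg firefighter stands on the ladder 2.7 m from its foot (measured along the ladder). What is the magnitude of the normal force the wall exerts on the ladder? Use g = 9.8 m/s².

About the foot of the ladder:
Ladder weight 12×9.8 = 117.6 N acts at 3.1 m along the ladder; its horizontal arm is 3.1·cos50° = 1.993 m → τ = 234.4 N·m clockwise.
Firefighter: 92×9.8 = 901.6 N at 2.7 m → arm 1.736 m → τ = 1565 N·m clockwise.
Wall normal N acts horizontally at the top; its moment arm is the height L sinθ = 6.2·sin50° = 4.749 m, counterclockwise.
Στ = 0 ⇒ N × 4.749 = 1799 ⇒ N = 379 N.

N_wall ≈ 379 N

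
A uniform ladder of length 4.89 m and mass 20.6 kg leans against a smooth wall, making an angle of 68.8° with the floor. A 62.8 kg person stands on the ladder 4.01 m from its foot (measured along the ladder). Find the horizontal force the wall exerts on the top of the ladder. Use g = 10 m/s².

N_wall ≈ 240 N

Choose the foot of the ladder as the axis so the floor normal and friction both act there and drop out.
Ladder weight 20.6×10 = 206 N acts at 2.445 m along the ladder; its horizontal arm is 2.445·cos68.8° = 0.8842 m → τ = 182.1 N·m clockwise.
Person: 62.8×10 = 628 N at 4.01 m → arm 1.45 m → τ = 910.6 N·m clockwise.
Wall normal N acts horizontally at the top; its moment arm is the height L sinθ = 4.89·sin68.8° = 4.559 m, counterclockwise.
Setting net torque to zero: N × 4.559 = 1093 → N = 240 N.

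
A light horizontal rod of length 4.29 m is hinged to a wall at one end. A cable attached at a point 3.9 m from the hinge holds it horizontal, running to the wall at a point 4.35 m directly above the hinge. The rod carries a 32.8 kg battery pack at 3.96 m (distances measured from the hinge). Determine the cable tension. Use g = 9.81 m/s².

T ≈ 439 N

Taking torques about the hinge:
Battery pack: 32.8 × 9.81 = 321.8 N down at 3.96 m → arm 3.96 m, τ = 321.8 × 3.96 = 1274 N·m clockwise.
Total clockwise load moment = 1274 N·m.
The cable tension T acts at 3.9 m; only its component perpendicular to the rod, T sinθ, produces torque. sinθ = h/√(h²+d²) = 4.35/√(4.35²+3.9²) = 0.7446.
Στ = 0 ⇒ T × 3.9 × 0.7446 = 1274 ⇒ T = 1274 / 2.904 = 439 N.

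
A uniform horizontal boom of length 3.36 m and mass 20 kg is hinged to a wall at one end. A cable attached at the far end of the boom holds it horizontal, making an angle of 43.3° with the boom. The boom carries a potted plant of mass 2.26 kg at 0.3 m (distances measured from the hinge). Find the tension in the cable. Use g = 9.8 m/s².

Take moments about the hinge.
Beam weight: 20 × 9.8 = 196 N down at 1.68 m → arm 1.68 m, τ = 196 × 1.68 = 329.3 N·m clockwise.
Potted plant: 2.26 × 9.8 = 22.15 N down at 0.3 m → arm 0.3 m, τ = 22.15 × 0.3 = 6.645 N·m clockwise.
Total clockwise load moment = 335.9 N·m.
The cable tension T acts at 3.36 m; only its component perpendicular to the boom, T sinθ, produces torque. sin 43.3° = 0.6858.
For rotational equilibrium, T × 3.36 × 0.6858 = 335.9, so T = 335.9 / 2.304 = 146 N.

T ≈ 146 N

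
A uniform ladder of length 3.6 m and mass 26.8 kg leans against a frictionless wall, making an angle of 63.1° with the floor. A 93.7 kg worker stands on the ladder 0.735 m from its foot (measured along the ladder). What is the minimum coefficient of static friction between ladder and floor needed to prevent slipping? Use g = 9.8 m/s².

Choose the foot of the ladder as the axis so the floor normal and friction both act there and drop out.
Ladder weight 26.8×9.8 = 262.6 N acts at 1.8 m along the ladder; its horizontal arm is 1.8·cos63.1° = 0.8144 m → τ = 213.9 N·m clockwise.
Worker: 93.7×9.8 = 918.3 N at 0.735 m → arm 0.3325 m → τ = 305.3 N·m clockwise.
Wall normal N acts horizontally at the top; its moment arm is the height L sinθ = 3.6·sin63.1° = 3.21 m, counterclockwise.
For rotational equilibrium, N × 3.21 = 519.2, so N = 161.7 N.
ΣFx = 0 ⇒ f = N_wall = 161.7 N. ΣFy = 0 ⇒ N_floor = 1181 N.
μ_min = f / N_floor = 161.7 / 1181 = 0.137.

μ_min ≈ 0.137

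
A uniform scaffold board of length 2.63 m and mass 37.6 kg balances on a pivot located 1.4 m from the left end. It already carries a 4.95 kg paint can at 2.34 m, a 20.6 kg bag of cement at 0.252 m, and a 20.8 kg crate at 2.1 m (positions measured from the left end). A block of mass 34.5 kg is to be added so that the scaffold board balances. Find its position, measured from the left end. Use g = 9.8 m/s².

x ≈ 1.62 m from the left end

Choose the pivot (at 1.4 m from the left end) as the axis so the support reaction has zero arm there.
Beam weight: 37.6 × 9.8 = 368.5 N down at 1.315 m → arm 0.085 m, τ = 368.5 × 0.085 = 31.32 N·m counterclockwise.
Paint can: 4.95 × 9.8 = 48.51 N down at 2.34 m → arm 0.94 m, τ = 48.51 × 0.94 = 45.6 N·m clockwise.
Bag of cement: 20.6 × 9.8 = 201.9 N down at 0.252 m → arm 1.148 m, τ = 201.9 × 1.148 = 231.8 N·m counterclockwise.
Crate: 20.8 × 9.8 = 203.8 N down at 2.1 m → arm 0.7 m, τ = 203.8 × 0.7 = 142.7 N·m clockwise.
Net moment of existing loads = 74.82 N·m counterclockwise.
The block weighs 34.5 × 9.8 = 338.1 N and must supply an equal clockwise moment, so its lever arm about the pivot is 74.82 / 338.1 = 0.221 m.
That puts it at 1.4 + 0.221 = 1.62 m from the left end.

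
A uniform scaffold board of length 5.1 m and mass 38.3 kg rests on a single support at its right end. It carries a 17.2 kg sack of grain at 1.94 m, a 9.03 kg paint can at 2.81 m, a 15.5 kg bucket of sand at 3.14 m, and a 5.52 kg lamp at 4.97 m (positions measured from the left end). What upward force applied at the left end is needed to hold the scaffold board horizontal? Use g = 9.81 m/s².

Take moments about the right end.
Beam weight: 38.3 × 9.81 = 375.7 N down at 2.55 m → arm 2.55 m, τ = 375.7 × 2.55 = 958 N·m counterclockwise.
Sack of grain: 17.2 × 9.81 = 168.7 N down at 1.94 m → arm 3.16 m, τ = 168.7 × 3.16 = 533.1 N·m counterclockwise.
Paint can: 9.03 × 9.81 = 88.58 N down at 2.81 m → arm 2.29 m, τ = 88.58 × 2.29 = 202.8 N·m counterclockwise.
Bucket of sand: 15.5 × 9.81 = 152.1 N down at 3.14 m → arm 1.96 m, τ = 152.1 × 1.96 = 298.1 N·m counterclockwise.
Lamp: 5.52 × 9.81 = 54.15 N down at 4.97 m → arm 0.13 m, τ = 54.15 × 0.13 = 7.04 N·m counterclockwise.
Net moment of the loads = 1999 N·m counterclockwise.
The upward force F acts at the left end, arm 5.1 m, giving F × 5.1 clockwise.
For rotational equilibrium, F × 5.1 = 1999, so F = 1999 / 5.1 = 392 N.

F ≈ 392 N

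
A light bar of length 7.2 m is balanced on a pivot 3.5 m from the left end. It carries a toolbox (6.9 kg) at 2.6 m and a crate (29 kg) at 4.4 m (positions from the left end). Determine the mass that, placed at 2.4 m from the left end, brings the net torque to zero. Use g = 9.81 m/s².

Take moments about the pivot (at 3.5 m from the left end).
Toolbox: 6.9 × 9.81 = 67.69 N down at 2.6 m → arm 0.9 m, τ = 67.69 × 0.9 = 60.92 N·m counterclockwise.
Crate: 29 × 9.81 = 284.5 N down at 4.4 m → arm 0.9 m, τ = 284.5 × 0.9 = 256.1 N·m clockwise.
Net moment of known loads = 195.2 N·m clockwise.
An unknown mass m at 2.4 m has arm 1.1 m; its moment is m·g·1.1 counterclockwise.
Balancing moments: m × 9.81 × 1.1 = 195.2, giving m = 195.2 / (9.81 × 1.1) = 18.1 kg.

m ≈ 18.1 kg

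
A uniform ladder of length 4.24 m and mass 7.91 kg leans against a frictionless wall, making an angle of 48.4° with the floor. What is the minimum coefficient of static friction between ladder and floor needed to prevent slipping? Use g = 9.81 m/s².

Choose the foot of the ladder as the axis so the floor normal and friction both act there and drop out.
Ladder weight 7.91×9.81 = 77.6 N acts at 2.12 m along the ladder; its horizontal arm is 2.12·cos48.4° = 1.408 m → τ = 109.3 N·m clockwise.
Wall normal N acts horizontally at the top; its moment arm is the height L sinθ = 4.24·sin48.4° = 3.171 m, counterclockwise.
Setting net torque to zero: N × 3.171 = 109.3 → N = 34.47 N.
ΣFx = 0 ⇒ f = N_wall = 34.47 N. ΣFy = 0 ⇒ N_floor = 77.6 N.
μ_min = f / N_floor = 34.47 / 77.6 = 0.444.

μ_min ≈ 0.444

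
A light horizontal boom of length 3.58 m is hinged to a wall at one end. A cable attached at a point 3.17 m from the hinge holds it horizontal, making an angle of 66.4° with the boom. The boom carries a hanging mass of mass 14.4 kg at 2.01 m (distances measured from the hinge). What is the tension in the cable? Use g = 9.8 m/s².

T ≈ 97.6 N

Take moments about the hinge.
Hanging mass: 14.4 × 9.8 = 141.1 N down at 2.01 m → arm 2.01 m, τ = 141.1 × 2.01 = 283.6 N·m clockwise.
Total clockwise load moment = 283.6 N·m.
The cable tension T acts at 3.17 m; only its component perpendicular to the boom, T sinθ, produces torque. sin 66.4° = 0.9164.
Στ = 0 ⇒ T × 3.17 × 0.9164 = 283.6 ⇒ T = 283.6 / 2.905 = 97.6 N.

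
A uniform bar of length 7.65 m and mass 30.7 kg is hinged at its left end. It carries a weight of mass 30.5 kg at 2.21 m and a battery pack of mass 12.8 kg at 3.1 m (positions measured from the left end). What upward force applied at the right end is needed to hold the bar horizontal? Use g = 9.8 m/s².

F ≈ 288 N

Take moments about the left end.
Beam weight: 30.7 × 9.8 = 300.9 N down at 3.825 m → arm 3.825 m, τ = 300.9 × 3.825 = 1151 N·m clockwise.
Weight: 30.5 × 9.8 = 298.9 N down at 2.21 m → arm 2.21 m, τ = 298.9 × 2.21 = 660.6 N·m clockwise.
Battery pack: 12.8 × 9.8 = 125.4 N down at 3.1 m → arm 3.1 m, τ = 125.4 × 3.1 = 388.7 N·m clockwise.
Net moment of the loads = 2200 N·m clockwise.
The upward force F acts at the right end, arm 7.65 m, giving F × 7.65 counterclockwise.
Balancing moments: F × 7.65 = 2200, giving F = 2200 / 7.65 = 288 N.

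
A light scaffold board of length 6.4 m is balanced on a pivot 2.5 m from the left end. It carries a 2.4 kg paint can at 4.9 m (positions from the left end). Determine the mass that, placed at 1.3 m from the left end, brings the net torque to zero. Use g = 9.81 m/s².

Take moments about the pivot (at 2.5 m from the left end).
Paint can: 2.4 × 9.81 = 23.54 N down at 4.9 m → arm 2.4 m, τ = 23.54 × 2.4 = 56.5 N·m clockwise.
Net moment of known loads = 56.5 N·m clockwise.
An unknown mass m at 1.3 m has arm 1.2 m; its moment is m·g·1.2 counterclockwise.
Στ = 0 ⇒ m × 9.81 × 1.2 = 56.5 ⇒ m = 56.5 / (9.81 × 1.2) = 4.8 kg.

m ≈ 4.8 kg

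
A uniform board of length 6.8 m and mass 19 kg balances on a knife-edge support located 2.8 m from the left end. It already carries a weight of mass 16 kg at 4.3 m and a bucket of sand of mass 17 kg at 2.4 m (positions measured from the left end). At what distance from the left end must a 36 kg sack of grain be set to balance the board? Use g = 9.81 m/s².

Taking torques about the knife-edge support (at 2.8 m from the left end):
Beam weight: 19 × 9.81 = 186.4 N down at 3.4 m → arm 0.6 m, τ = 186.4 × 0.6 = 111.8 N·m clockwise.
Weight: 16 × 9.81 = 157 N down at 4.3 m → arm 1.5 m, τ = 157 × 1.5 = 235.5 N·m clockwise.
Bucket of sand: 17 × 9.81 = 166.8 N down at 2.4 m → arm 0.4 m, τ = 166.8 × 0.4 = 66.72 N·m counterclockwise.
Net moment of existing loads = 280.6 N·m clockwise.
The sack of grain weighs 36 × 9.81 = 353.2 N and must supply an equal counterclockwise moment, so its lever arm about the knife-edge support is 280.6 / 353.2 = 0.794 m.
That puts it at 2.8 − 0.794 = 2.01 m from the left end.

x ≈ 2.01 m from the left end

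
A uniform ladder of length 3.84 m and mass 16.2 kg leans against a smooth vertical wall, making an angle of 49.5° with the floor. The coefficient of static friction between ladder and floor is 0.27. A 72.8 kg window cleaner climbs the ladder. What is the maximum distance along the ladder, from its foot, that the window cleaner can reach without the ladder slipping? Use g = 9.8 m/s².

Choose the foot of the ladder as the axis so the floor normal and friction both act there and drop out.
Ladder weight 16.2×9.8 = 158.8 N acts at 1.92 m along the ladder; its horizontal arm is 1.92·cos49.5° = 1.247 m → τ = 198 N·m clockwise.
Window cleaner weight 72.8×9.8 = 713.4 N at distance d → arm d·cos49.5° → τ = 713.4·d·0.6494 clockwise.
Wall normal N at the top has arm L sinθ = 2.92 m counterclockwise, so Στ = 0 gives N·2.92 = 198 + 463.3·d.
ΣFy = 0 ⇒ N_floor = 872.2 N, so the maximum friction is μ_s·N_floor = 0.27×872.2 = 235.5 N. ΣFx = 0 ⇒ N_wall = f, so at the slipping point N = 235.5 N.
Substituting: 235.5×2.92 = 198 + 463.3·d ⇒ d = (687.7 − 198) / 463.3 = 1.06 m.

d ≈ 1.06 m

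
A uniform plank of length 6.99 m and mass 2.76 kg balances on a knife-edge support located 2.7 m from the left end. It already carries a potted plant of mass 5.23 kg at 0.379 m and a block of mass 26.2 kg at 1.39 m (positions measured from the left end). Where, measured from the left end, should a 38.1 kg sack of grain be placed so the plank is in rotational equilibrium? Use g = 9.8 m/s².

Sum moments about the knife-edge support (at 2.7 m from the left end) (the support reaction has zero arm there).
Beam weight: 2.76 × 9.8 = 27.05 N down at 3.495 m → arm 0.795 m, τ = 27.05 × 0.795 = 21.5 N·m clockwise.
Potted plant: 5.23 × 9.8 = 51.25 N down at 0.379 m → arm 2.321 m, τ = 51.25 × 2.321 = 119 N·m counterclockwise.
Block: 26.2 × 9.8 = 256.8 N down at 1.39 m → arm 1.31 m, τ = 256.8 × 1.31 = 336.4 N·m counterclockwise.
Net moment of existing loads = 433.9 N·m counterclockwise.
The sack of grain weighs 38.1 × 9.8 = 373.4 N and must supply an equal clockwise moment, so its lever arm about the knife-edge support is 433.9 / 373.4 = 1.16 m.
That puts it at 2.7 + 1.16 = 3.86 m from the left end.

x ≈ 3.86 m from the left end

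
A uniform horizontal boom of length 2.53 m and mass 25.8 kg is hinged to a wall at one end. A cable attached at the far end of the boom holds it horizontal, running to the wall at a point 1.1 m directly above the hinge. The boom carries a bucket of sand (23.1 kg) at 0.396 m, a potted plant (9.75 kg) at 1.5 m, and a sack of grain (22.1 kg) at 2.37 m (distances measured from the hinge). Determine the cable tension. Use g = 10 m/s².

T ≈ 1080 N

Taking torques about the hinge:
Beam weight: 25.8 × 10 = 258 N down at 1.265 m → arm 1.265 m, τ = 258 × 1.265 = 326.4 N·m clockwise.
Bucket of sand: 23.1 × 10 = 231 N down at 0.396 m → arm 0.396 m, τ = 231 × 0.396 = 91.48 N·m clockwise.
Potted plant: 9.75 × 10 = 97.5 N down at 1.5 m → arm 1.5 m, τ = 97.5 × 1.5 = 146.2 N·m clockwise.
Sack of grain: 22.1 × 10 = 221 N down at 2.37 m → arm 2.37 m, τ = 221 × 2.37 = 523.8 N·m clockwise.
Total clockwise load moment = 1088 N·m.
The cable tension T acts at 2.53 m; only its component perpendicular to the boom, T sinθ, produces torque. sinθ = h/√(h²+d²) = 1.1/√(1.1²+2.53²) = 0.3987.
For rotational equilibrium, T × 2.53 × 0.3987 = 1088, so T = 1088 / 1.009 = 1080 N.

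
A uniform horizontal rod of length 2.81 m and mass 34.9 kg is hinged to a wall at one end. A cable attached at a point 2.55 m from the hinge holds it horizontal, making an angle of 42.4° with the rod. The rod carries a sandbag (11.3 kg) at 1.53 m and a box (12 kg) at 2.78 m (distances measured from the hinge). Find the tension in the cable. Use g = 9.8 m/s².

T ≈ 568 N

About the hinge:
Beam weight: 34.9 × 9.8 = 342 N down at 1.405 m → arm 1.405 m, τ = 342 × 1.405 = 480.5 N·m clockwise.
Sandbag: 11.3 × 9.8 = 110.7 N down at 1.53 m → arm 1.53 m, τ = 110.7 × 1.53 = 169.4 N·m clockwise.
Box: 12 × 9.8 = 117.6 N down at 2.78 m → arm 2.78 m, τ = 117.6 × 2.78 = 326.9 N·m clockwise.
Total clockwise load moment = 976.8 N·m.
The cable tension T acts at 2.55 m; only its component perpendicular to the rod, T sinθ, produces torque. sin 42.4° = 0.6743.
Setting net torque to zero: T × 2.55 × 0.6743 = 976.8 → T = 976.8 / 1.719 = 568 N.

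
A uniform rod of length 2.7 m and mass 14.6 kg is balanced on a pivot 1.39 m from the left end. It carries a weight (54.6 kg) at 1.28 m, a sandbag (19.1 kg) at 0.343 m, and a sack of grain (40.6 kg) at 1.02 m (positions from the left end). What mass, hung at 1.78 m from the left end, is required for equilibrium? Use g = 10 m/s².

m ≈ 107 kg

About the pivot (at 1.39 m from the left end):
Beam weight: 14.6 × 10 = 146 N down at 1.35 m → arm 0.04 m, τ = 146 × 0.04 = 5.84 N·m counterclockwise.
Weight: 54.6 × 10 = 546 N down at 1.28 m → arm 0.11 m, τ = 546 × 0.11 = 60.06 N·m counterclockwise.
Sandbag: 19.1 × 10 = 191 N down at 0.343 m → arm 1.047 m, τ = 191 × 1.047 = 200 N·m counterclockwise.
Sack of grain: 40.6 × 10 = 406 N down at 1.02 m → arm 0.37 m, τ = 406 × 0.37 = 150.2 N·m counterclockwise.
Net moment of known loads = 416.1 N·m counterclockwise.
An unknown mass m at 1.78 m has arm 0.39 m; its moment is m·g·0.39 clockwise.
Setting net torque to zero: m × 10 × 0.39 = 416.1 → m = 416.1 / (10 × 0.39) = 107 kg.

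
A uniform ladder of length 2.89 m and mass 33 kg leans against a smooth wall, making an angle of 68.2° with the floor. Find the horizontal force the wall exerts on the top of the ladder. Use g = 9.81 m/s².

Taking torques about the foot of the ladder:
Ladder weight 33×9.81 = 323.7 N acts at 1.445 m along the ladder; its horizontal arm is 1.445·cos68.2° = 0.5366 m → τ = 173.7 N·m clockwise.
Wall normal N acts horizontally at the top; its moment arm is the height L sinθ = 2.89·sin68.2° = 2.683 m, counterclockwise.
For rotational equilibrium, N × 2.683 = 173.7, so N = 64.7 N.

N_wall ≈ 64.7 N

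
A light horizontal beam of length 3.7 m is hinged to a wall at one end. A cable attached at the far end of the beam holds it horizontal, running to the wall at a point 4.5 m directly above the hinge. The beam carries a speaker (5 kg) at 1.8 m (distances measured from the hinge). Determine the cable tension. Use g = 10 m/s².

T ≈ 31.5 N

About the hinge:
Speaker: 5 × 10 = 50 N down at 1.8 m → arm 1.8 m, τ = 50 × 1.8 = 90 N·m clockwise.
Total clockwise load moment = 90 N·m.
The cable tension T acts at 3.7 m; only its component perpendicular to the beam, T sinθ, produces torque. sinθ = h/√(h²+d²) = 4.5/√(4.5²+3.7²) = 0.7724.
Στ = 0 ⇒ T × 3.7 × 0.7724 = 90 ⇒ T = 90 / 2.858 = 31.5 N.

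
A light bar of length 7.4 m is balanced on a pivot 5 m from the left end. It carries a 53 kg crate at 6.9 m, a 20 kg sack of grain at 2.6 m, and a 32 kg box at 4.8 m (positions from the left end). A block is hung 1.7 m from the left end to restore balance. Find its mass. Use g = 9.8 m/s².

Take moments about the pivot (at 5 m from the left end).
Crate: 53 × 9.8 = 519.4 N down at 6.9 m → arm 1.9 m, τ = 519.4 × 1.9 = 986.9 N·m clockwise.
Sack of grain: 20 × 9.8 = 196 N down at 2.6 m → arm 2.4 m, τ = 196 × 2.4 = 470.4 N·m counterclockwise.
Box: 32 × 9.8 = 313.6 N down at 4.8 m → arm 0.2 m, τ = 313.6 × 0.2 = 62.72 N·m counterclockwise.
Net moment of known loads = 453.8 N·m clockwise.
An unknown mass m at 1.7 m has arm 3.3 m; its moment is m·g·3.3 counterclockwise.
Balancing moments: m × 9.8 × 3.3 = 453.8, giving m = 453.8 / (9.8 × 3.3) = 14 kg.

m ≈ 14 kg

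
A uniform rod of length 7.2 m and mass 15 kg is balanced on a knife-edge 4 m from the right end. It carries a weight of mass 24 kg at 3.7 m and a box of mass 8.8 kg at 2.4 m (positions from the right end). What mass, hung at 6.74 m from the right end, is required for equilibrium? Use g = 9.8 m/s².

Sum moments about the knife-edge (at 4 m from the right end) (the support reaction has zero arm there).
Beam weight: 15 × 9.8 = 147 N down at 3.6 m → arm 0.4 m, τ = 147 × 0.4 = 58.8 N·m clockwise.
Weight: 24 × 9.8 = 235.2 N down at 3.7 m → arm 0.3 m, τ = 235.2 × 0.3 = 70.56 N·m clockwise.
Box: 8.8 × 9.8 = 86.24 N down at 2.4 m → arm 1.6 m, τ = 86.24 × 1.6 = 138 N·m clockwise.
Net moment of known loads = 267.4 N·m clockwise.
An unknown mass m at 6.74 m has arm 2.74 m; its moment is m·g·2.74 counterclockwise.
For rotational equilibrium, m × 9.8 × 2.74 = 267.4, so m = 267.4 / (9.8 × 2.74) = 9.96 kg.

m ≈ 9.96 kg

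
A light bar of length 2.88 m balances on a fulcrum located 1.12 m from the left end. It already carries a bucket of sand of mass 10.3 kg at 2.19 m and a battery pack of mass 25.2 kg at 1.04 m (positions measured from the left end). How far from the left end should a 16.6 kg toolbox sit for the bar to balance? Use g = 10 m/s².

x ≈ 0.578 m from the left end

Sum moments about the fulcrum (at 1.12 m from the left end) (the support reaction has zero arm there).
Bucket of sand: 10.3 × 10 = 103 N down at 2.19 m → arm 1.07 m, τ = 103 × 1.07 = 110.2 N·m clockwise.
Battery pack: 25.2 × 10 = 252 N down at 1.04 m → arm 0.08 m, τ = 252 × 0.08 = 20.16 N·m counterclockwise.
Net moment of existing loads = 90.04 N·m clockwise.
The toolbox weighs 16.6 × 10 = 166 N and must supply an equal counterclockwise moment, so its lever arm about the fulcrum is 90.04 / 166 = 0.542 m.
That puts it at 1.12 − 0.542 = 0.578 m from the left end.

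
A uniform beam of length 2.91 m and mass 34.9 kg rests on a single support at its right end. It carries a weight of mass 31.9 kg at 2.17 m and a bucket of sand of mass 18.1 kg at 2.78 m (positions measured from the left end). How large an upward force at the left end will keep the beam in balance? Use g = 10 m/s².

Choose the right end as the axis so the unknown pivot reaction has zero arm there.
Beam weight: 34.9 × 10 = 349 N down at 1.455 m → arm 1.455 m, τ = 349 × 1.455 = 507.8 N·m counterclockwise.
Weight: 31.9 × 10 = 319 N down at 2.17 m → arm 0.74 m, τ = 319 × 0.74 = 236.1 N·m counterclockwise.
Bucket of sand: 18.1 × 10 = 181 N down at 2.78 m → arm 0.13 m, τ = 181 × 0.13 = 23.53 N·m counterclockwise.
Net moment of the loads = 767.4 N·m counterclockwise.
The upward force F acts at the left end, arm 2.91 m, giving F × 2.91 clockwise.
Setting net torque to zero: F × 2.91 = 767.4 → F = 767.4 / 2.91 = 264 N.

F ≈ 264 N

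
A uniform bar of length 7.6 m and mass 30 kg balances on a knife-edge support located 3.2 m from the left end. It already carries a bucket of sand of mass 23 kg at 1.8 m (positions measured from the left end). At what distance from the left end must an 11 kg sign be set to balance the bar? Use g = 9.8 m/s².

Sum moments about the knife-edge support (at 3.2 m from the left end) (the support reaction has zero arm there).
Beam weight: 30 × 9.8 = 294 N down at 3.8 m → arm 0.6 m, τ = 294 × 0.6 = 176.4 N·m clockwise.
Bucket of sand: 23 × 9.8 = 225.4 N down at 1.8 m → arm 1.4 m, τ = 225.4 × 1.4 = 315.6 N·m counterclockwise.
Net moment of existing loads = 139.2 N·m counterclockwise.
The sign weighs 11 × 9.8 = 107.8 N and must supply an equal clockwise moment, so its lever arm about the knife-edge support is 139.2 / 107.8 = 1.29 m.
That puts it at 3.2 + 1.29 = 4.49 m from the left end.

x ≈ 4.49 m from the left end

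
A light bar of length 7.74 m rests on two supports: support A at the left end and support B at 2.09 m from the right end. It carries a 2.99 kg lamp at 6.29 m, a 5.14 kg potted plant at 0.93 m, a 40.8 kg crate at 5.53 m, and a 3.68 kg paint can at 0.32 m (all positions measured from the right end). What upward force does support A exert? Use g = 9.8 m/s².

Choose support B as the axis so its reaction then has zero moment arm.
Lamp: 2.99 × 9.8 = 29.3 N down at 6.29 m → arm 4.2 m, τ = 29.3 × 4.2 = 123.1 N·m counterclockwise.
Potted plant: 5.14 × 9.8 = 50.37 N down at 0.93 m → arm 1.16 m, τ = 50.37 × 1.16 = 58.43 N·m clockwise.
Crate: 40.8 × 9.8 = 399.8 N down at 5.53 m → arm 3.44 m, τ = 399.8 × 3.44 = 1375 N·m counterclockwise.
Paint can: 3.68 × 9.8 = 36.06 N down at 0.32 m → arm 1.77 m, τ = 36.06 × 1.77 = 63.83 N·m clockwise.
Net load moment about support B = 1376 N·m counterclockwise.
Reaction R at support A is upward at 7.74 m, arm 5.65 m → moment R × 5.65 clockwise.
Setting net torque to zero: R × 5.65 = 1376 → R = 244 N.

R_A ≈ 244 N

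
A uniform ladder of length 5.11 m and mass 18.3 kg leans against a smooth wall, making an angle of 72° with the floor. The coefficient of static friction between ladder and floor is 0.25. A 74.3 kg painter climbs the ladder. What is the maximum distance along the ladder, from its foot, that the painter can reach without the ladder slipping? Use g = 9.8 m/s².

d ≈ 4.27 m

Taking torques about the foot of the ladder:
Ladder weight 18.3×9.8 = 179.3 N acts at 2.555 m along the ladder; its horizontal arm is 2.555·cos72° = 0.7895 m → τ = 141.6 N·m clockwise.
Painter weight 74.3×9.8 = 728.1 N at distance d → arm d·cos72° → τ = 728.1·d·0.309 clockwise.
Wall normal N at the top has arm L sinθ = 4.86 m counterclockwise, so Στ = 0 gives N·4.86 = 141.6 + 225·d.
ΣFy = 0 ⇒ N_floor = 907.4 N, so the maximum friction is μ_s·N_floor = 0.25×907.4 = 226.8 N. ΣFx = 0 ⇒ N_wall = f, so at the slipping point N = 226.8 N.
Substituting: 226.8×4.86 = 141.6 + 225·d ⇒ d = (1102 − 141.6) / 225 = 4.27 m.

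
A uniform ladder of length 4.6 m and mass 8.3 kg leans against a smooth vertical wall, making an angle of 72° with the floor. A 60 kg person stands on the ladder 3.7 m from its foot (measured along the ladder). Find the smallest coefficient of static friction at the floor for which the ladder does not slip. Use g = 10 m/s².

Take moments about the foot of the ladder.
Ladder weight 8.3×10 = 83 N acts at 2.3 m along the ladder; its horizontal arm is 2.3·cos72° = 0.7107 m → τ = 58.99 N·m clockwise.
Person: 60×10 = 600 N at 3.7 m → arm 1.143 m → τ = 685.8 N·m clockwise.
Wall normal N acts horizontally at the top; its moment arm is the height L sinθ = 4.6·sin72° = 4.375 m, counterclockwise.
For rotational equilibrium, N × 4.375 = 744.8, so N = 170.2 N.
ΣFx = 0 ⇒ f = N_wall = 170.2 N. ΣFy = 0 ⇒ N_floor = 683 N.
μ_min = f / N_floor = 170.2 / 683 = 0.249.

μ_min ≈ 0.249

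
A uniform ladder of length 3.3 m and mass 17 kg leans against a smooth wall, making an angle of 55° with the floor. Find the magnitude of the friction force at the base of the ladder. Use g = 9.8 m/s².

Taking torques about the foot of the ladder:
Ladder weight 17×9.8 = 166.6 N acts at 1.65 m along the ladder; its horizontal arm is 1.65·cos55° = 0.9464 m → τ = 157.7 N·m clockwise.
Wall normal N acts horizontally at the top; its moment arm is the height L sinθ = 3.3·sin55° = 2.703 m, counterclockwise.
For rotational equilibrium, N × 2.703 = 157.7, so N = 58.3 N.
ΣFx = 0: friction at the foot balances the wall's push, so f = N_wall = 58.3 N.

f ≈ 58.3 N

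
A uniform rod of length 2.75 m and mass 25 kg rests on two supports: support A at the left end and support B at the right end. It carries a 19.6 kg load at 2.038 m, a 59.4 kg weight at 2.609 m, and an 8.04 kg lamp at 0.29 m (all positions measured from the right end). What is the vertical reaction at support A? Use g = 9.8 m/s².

Taking torques about support B:
Beam weight: 25 × 9.8 = 245 N down at 1.375 m → arm 1.375 m, τ = 245 × 1.375 = 336.9 N·m counterclockwise.
Load: 19.6 × 9.8 = 192.1 N down at 2.038 m → arm 2.038 m, τ = 192.1 × 2.038 = 391.5 N·m counterclockwise.
Weight: 59.4 × 9.8 = 582.1 N down at 2.609 m → arm 2.609 m, τ = 582.1 × 2.609 = 1519 N·m counterclockwise.
Lamp: 8.04 × 9.8 = 78.79 N down at 0.29 m → arm 0.29 m, τ = 78.79 × 0.29 = 22.85 N·m counterclockwise.
Net load moment about support B = 2270 N·m counterclockwise.
Reaction R at support A is upward at 2.75 m, arm 2.75 m → moment R × 2.75 clockwise.
Στ = 0 ⇒ R × 2.75 = 2270 ⇒ R = 825 N.

R_A ≈ 825 N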